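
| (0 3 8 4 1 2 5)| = 7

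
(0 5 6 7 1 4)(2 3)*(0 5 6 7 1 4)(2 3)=(0 6 1)(4 5 7)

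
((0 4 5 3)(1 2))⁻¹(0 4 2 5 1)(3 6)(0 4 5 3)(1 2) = (0 6)(1 3 2 4 5)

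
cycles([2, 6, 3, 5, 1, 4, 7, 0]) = (0 2 3 5 4 1 6 7)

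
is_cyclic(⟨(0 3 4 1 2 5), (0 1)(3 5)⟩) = no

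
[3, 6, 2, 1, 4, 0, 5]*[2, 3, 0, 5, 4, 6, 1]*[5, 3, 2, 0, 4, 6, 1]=[6, 3, 5, 0, 4, 2, 1]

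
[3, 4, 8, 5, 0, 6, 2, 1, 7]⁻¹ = [4, 7, 6, 0, 1, 3, 5, 8, 2]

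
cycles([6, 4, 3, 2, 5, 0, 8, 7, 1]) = (0 6 8 1 4 5)(2 3)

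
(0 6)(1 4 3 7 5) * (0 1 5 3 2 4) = (0 6 1)(2 4)(3 7)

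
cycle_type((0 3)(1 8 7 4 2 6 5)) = 2.7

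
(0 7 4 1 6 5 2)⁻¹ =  (0 2 5 6 1 4 7)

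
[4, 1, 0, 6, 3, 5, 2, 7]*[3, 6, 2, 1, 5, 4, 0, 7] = [5, 6, 3, 0, 1, 4, 2, 7]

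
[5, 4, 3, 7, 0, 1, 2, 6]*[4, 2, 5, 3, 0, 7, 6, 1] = [7, 0, 3, 1, 4, 2, 5, 6]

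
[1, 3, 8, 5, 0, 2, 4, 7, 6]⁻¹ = [4, 0, 5, 1, 6, 3, 8, 7, 2]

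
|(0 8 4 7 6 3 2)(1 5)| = 14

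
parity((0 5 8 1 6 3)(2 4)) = even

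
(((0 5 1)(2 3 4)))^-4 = (0 1 5)(2 4 3)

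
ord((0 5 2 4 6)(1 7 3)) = 15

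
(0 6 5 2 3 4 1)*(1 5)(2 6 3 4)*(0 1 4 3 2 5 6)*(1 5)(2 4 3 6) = (0 4 2 6 3 1 5)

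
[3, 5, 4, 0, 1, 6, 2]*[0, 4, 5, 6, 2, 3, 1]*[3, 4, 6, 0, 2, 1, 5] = [5, 0, 6, 3, 2, 4, 1]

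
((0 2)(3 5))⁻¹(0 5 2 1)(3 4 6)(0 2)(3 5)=(0 1 2 3)(4 6 5)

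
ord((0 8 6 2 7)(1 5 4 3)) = 20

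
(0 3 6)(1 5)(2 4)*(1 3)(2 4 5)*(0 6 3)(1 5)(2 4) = (0 5)(1 4 2)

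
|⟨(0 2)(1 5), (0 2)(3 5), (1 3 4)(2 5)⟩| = 720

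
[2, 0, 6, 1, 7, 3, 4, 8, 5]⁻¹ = [1, 3, 0, 5, 6, 8, 2, 4, 7]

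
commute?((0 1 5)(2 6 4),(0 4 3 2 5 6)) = no:(0 1 5)(2 6 4)*(0 4 3 2 5 6) = (0 1 6 3 2)(4 5),(0 4 3 2 5 6)*(0 1 5)(2 6 4) = (0 2)(1 5 4 3 6)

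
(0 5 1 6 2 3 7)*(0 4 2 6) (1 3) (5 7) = (0 7 4 2 1) (3 5) 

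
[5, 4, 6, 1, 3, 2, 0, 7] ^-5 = [6, 4, 5, 1, 3, 0, 2, 7] 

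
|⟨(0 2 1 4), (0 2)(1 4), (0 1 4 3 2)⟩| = 120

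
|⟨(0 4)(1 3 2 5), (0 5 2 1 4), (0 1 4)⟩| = 360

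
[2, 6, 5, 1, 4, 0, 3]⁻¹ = [5, 3, 0, 6, 4, 2, 1]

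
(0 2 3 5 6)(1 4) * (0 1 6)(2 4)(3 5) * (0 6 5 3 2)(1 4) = (0 1)(2 3)(4 5 6)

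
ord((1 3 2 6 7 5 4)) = 7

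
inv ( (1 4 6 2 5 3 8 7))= (1 7 8 3 5 2 6 4)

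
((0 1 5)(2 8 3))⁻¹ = (0 5 1)(2 3 8)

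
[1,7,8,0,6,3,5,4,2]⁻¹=[3,0,8,5,7,6,4,1,2]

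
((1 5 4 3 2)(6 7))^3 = (1 3 5 2 4)(6 7)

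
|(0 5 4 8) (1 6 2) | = 12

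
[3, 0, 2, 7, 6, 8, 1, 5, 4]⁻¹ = [1, 6, 2, 0, 8, 7, 4, 3, 5]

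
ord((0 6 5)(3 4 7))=3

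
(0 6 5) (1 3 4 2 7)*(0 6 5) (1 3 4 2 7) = (0 5 6) (1 4 7 3 2) 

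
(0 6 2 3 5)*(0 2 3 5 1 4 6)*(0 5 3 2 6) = (0 5 6 2 3 1 4)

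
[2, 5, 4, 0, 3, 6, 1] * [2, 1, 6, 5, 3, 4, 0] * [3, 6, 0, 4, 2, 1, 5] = [5, 2, 4, 0, 1, 3, 6]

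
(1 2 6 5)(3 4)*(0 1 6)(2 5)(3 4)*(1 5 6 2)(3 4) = (0 5 2)(1 6)(3 4)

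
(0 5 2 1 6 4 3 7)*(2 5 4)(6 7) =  (0 4 3 6 2 1 7)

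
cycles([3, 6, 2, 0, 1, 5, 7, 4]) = (0 3) (1 6 7 4) 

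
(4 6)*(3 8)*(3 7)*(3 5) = (3 8 7 5)(4 6)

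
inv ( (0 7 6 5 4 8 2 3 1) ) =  (0 1 3 2 8 4 5 6 7) 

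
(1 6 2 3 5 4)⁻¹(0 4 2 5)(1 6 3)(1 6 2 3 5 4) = (0 1 3 4)(2 5 6)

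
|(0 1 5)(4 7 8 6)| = 12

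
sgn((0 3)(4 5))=1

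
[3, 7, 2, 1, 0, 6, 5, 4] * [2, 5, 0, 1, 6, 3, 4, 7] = [1, 7, 0, 5, 2, 4, 3, 6]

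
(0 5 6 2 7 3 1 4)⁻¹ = (0 4 1 3 7 2 6 5)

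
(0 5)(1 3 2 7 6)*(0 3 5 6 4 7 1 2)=(0 6 2 1 5 3)(4 7)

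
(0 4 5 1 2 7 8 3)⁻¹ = (0 3 8 7 2 1 5 4)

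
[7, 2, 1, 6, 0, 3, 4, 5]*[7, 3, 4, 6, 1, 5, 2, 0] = [0, 4, 3, 2, 7, 6, 1, 5]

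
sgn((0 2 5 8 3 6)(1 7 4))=-1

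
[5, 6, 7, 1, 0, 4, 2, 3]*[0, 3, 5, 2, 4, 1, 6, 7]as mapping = [0→1, 1→6, 2→7, 3→3, 4→0, 5→4, 6→5, 7→2]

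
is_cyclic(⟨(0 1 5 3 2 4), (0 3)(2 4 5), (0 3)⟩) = no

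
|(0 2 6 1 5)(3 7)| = 10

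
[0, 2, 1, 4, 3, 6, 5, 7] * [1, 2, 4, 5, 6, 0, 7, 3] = [1, 4, 2, 6, 5, 7, 0, 3]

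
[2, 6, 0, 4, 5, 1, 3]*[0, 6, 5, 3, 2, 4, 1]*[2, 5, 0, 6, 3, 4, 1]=[4, 5, 2, 0, 3, 1, 6]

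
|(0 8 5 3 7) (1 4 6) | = 15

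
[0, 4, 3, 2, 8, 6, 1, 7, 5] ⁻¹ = [0, 6, 3, 2, 1, 8, 5, 7, 4] 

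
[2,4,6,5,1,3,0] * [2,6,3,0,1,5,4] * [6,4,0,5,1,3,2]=[5,4,1,3,2,6,0]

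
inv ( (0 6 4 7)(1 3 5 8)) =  (0 7 4 6)(1 8 5 3)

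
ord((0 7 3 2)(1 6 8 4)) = 4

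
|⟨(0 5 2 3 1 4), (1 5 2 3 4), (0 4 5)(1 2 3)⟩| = 720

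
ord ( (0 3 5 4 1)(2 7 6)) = 15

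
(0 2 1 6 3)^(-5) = ()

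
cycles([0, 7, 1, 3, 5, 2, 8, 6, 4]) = (1 7 6 8 4 5 2)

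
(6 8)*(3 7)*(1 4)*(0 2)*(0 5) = (0 2 5)(1 4)(3 7)(6 8)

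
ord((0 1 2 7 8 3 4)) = 7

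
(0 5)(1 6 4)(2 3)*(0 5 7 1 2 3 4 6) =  (0 7 1)(2 4)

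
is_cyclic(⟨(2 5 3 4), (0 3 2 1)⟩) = no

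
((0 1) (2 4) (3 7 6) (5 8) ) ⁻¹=(0 1) (2 4) (3 6 7) (5 8) 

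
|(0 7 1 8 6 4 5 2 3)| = 9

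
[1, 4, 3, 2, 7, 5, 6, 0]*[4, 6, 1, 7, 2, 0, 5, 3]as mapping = [0→6, 1→2, 2→7, 3→1, 4→3, 5→0, 6→5, 7→4]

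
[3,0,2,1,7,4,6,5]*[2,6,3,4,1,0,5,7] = [4,2,3,6,7,1,5,0]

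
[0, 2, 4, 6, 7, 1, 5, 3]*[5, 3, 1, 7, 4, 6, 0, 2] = [5, 1, 4, 0, 2, 3, 6, 7]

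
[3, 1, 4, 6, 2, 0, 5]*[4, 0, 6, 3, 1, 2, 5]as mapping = [0→3, 1→0, 2→1, 3→5, 4→6, 5→4, 6→2]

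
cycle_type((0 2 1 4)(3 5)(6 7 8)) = 2.3.4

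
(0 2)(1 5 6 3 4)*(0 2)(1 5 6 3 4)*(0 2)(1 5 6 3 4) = (0 2)(1 3 5 4 6)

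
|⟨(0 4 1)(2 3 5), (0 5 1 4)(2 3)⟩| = 360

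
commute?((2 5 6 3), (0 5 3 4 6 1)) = no:(2 5 6 3)*(0 5 3 4 6 1) = (0 5 1)(2 3)(4 6), (0 5 3 4 6 1)*(2 5 6 3) = (0 6 1)(2 5)(3 4)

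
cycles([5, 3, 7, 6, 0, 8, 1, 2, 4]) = (0 5 8 4)(1 3 6)(2 7)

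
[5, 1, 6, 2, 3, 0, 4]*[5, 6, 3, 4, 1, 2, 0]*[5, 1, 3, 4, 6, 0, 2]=[3, 2, 5, 4, 6, 0, 1]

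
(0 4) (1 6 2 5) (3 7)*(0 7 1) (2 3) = (0 4 7 2 5) (1 6 3) 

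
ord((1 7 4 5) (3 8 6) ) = 12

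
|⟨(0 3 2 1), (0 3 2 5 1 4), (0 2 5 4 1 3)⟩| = 120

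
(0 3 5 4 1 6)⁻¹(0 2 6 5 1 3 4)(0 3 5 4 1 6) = (0 4 6 5 1 3 2)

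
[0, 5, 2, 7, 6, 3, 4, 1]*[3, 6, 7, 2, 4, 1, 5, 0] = [3, 1, 7, 0, 5, 2, 4, 6]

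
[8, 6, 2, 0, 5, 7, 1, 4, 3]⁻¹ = [3, 6, 2, 8, 7, 4, 1, 5, 0]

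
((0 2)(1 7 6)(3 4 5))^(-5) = (0 2)(1 7 6)(3 4 5)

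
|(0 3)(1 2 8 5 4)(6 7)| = 10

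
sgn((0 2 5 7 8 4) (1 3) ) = 1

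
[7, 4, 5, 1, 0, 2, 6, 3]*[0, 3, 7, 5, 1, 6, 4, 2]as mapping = [0→2, 1→1, 2→6, 3→3, 4→0, 5→7, 6→4, 7→5]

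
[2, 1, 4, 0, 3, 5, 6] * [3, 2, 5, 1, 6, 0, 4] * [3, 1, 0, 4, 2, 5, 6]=[5, 0, 6, 4, 1, 3, 2]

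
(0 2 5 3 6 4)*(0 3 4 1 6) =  (0 2 5 4 3)(1 6)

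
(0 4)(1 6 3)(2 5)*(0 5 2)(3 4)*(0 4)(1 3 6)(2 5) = (0 6)(2 5 4)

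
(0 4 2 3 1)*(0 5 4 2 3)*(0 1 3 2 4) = (0 4 2 1 5)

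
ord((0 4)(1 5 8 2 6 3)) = 6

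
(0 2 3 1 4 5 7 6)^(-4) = (0 4)(1 6)(2 5)(3 7)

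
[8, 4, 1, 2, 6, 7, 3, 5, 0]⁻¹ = [8, 2, 3, 6, 1, 7, 4, 5, 0]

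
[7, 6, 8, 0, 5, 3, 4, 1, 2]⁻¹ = [3, 7, 8, 5, 6, 4, 1, 0, 2]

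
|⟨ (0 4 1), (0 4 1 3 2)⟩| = 60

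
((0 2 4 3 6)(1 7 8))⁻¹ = (0 6 3 4 2)(1 8 7)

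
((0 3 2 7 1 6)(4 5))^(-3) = (0 7)(1 3)(2 6)(4 5)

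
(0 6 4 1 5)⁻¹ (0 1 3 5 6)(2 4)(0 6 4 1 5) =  (0 4 6 5 3)(1 2)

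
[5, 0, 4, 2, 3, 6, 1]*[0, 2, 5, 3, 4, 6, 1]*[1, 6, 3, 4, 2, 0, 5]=[5, 1, 2, 0, 4, 6, 3]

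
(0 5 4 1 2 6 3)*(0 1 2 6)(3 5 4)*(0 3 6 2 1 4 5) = (0 5 6)(1 2 3 4)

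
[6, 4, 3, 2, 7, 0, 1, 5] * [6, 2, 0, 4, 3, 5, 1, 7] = [1, 3, 4, 0, 7, 6, 2, 5]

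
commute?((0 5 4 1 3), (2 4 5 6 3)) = no:(0 5 4 1 3) * (2 4 5 6 3) = (0 6 3)(1 2 4), (2 4 5 6 3) * (0 5 4 1 3) = (0 5 6)(1 3 2)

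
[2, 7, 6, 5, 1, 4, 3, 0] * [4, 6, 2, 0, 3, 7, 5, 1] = [2, 1, 5, 7, 6, 3, 0, 4]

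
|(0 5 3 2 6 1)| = 6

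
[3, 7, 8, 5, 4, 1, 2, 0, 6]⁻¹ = [7, 5, 6, 0, 4, 3, 8, 1, 2]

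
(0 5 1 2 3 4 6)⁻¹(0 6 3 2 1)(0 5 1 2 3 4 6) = (0 4 3 2 5)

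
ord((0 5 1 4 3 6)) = 6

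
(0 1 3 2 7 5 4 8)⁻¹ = (0 8 4 5 7 2 3 1)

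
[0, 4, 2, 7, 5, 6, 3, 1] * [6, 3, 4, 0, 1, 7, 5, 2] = [6, 1, 4, 2, 7, 5, 0, 3]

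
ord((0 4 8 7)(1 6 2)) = 12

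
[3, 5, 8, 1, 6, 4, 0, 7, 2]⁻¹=[6, 3, 8, 0, 5, 1, 4, 7, 2]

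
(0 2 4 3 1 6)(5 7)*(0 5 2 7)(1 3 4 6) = (0 7 2 6 5)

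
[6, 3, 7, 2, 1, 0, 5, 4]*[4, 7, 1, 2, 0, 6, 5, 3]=[5, 2, 3, 1, 7, 4, 6, 0]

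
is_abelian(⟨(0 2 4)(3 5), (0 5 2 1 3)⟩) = no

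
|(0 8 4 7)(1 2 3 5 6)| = 20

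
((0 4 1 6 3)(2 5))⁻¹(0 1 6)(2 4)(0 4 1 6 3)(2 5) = (1 5)(3 4 6)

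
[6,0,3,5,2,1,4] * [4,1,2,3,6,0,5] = [5,4,3,0,2,1,6] 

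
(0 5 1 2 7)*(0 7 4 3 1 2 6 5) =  (1 6 5 2 4 3)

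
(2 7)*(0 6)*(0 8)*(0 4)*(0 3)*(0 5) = (0 6 8 4 3 5)(2 7)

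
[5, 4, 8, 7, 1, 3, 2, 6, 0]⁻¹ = [8, 4, 6, 5, 1, 0, 7, 3, 2]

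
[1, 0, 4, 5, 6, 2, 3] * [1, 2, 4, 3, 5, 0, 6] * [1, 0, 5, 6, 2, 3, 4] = [5, 0, 3, 1, 4, 2, 6]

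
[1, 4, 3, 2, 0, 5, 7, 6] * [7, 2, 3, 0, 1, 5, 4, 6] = [2, 1, 0, 3, 7, 5, 6, 4]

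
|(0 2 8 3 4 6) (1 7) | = 6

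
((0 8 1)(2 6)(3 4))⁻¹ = (0 1 8)(2 6)(3 4)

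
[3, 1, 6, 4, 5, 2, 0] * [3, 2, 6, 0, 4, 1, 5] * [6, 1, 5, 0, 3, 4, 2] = [6, 5, 4, 3, 1, 2, 0]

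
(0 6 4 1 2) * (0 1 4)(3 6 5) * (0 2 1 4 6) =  (0 5 3)(2 4 6)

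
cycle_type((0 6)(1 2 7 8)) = 2.4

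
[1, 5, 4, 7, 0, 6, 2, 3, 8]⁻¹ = [4, 0, 6, 7, 2, 1, 5, 3, 8]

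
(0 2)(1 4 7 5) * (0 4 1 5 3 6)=(0 2 4 7 3 6)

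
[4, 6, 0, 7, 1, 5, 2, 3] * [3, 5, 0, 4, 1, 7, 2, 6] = [1, 2, 3, 6, 5, 7, 0, 4]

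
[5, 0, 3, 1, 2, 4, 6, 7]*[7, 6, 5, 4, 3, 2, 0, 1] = [2, 7, 4, 6, 5, 3, 0, 1]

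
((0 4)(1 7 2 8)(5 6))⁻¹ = (0 4)(1 8 2 7)(5 6)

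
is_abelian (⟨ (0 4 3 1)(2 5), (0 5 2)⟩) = no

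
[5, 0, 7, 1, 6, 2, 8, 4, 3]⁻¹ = [1, 3, 5, 8, 7, 0, 4, 2, 6]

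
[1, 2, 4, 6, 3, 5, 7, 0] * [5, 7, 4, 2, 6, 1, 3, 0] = [7, 4, 6, 3, 2, 1, 0, 5]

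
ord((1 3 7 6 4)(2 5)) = 10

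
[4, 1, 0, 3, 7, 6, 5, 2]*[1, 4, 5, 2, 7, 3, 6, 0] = [7, 4, 1, 2, 0, 6, 3, 5]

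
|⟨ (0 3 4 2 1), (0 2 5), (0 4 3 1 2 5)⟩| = 720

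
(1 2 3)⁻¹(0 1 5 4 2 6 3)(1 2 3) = (0 2 5 4 3 6 1)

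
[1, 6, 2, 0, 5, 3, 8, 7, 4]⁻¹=[3, 0, 2, 5, 8, 4, 1, 7, 6]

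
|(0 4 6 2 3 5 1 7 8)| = 9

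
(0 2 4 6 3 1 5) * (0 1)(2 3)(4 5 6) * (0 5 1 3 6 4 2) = (0 6)(1 4 2)(3 5)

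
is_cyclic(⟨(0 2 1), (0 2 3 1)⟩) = no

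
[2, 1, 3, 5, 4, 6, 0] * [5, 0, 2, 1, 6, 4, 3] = [2, 0, 1, 4, 6, 3, 5]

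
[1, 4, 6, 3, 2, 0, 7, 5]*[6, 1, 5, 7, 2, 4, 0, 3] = [1, 2, 0, 7, 5, 6, 3, 4]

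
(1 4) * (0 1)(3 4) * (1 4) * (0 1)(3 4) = (0 3)(1 4)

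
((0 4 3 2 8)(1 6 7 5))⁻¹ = (0 8 2 3 4)(1 5 7 6)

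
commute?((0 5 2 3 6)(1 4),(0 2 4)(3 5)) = no:(0 5 2 3 6)(1 4)*(0 2 4)(3 5) = (0 3 6 2 5 4 1),(0 2 4)(3 5)*(0 5 2 3 6)(1 4) = (0 3 2 1 4 5 6)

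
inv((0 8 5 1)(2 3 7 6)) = (0 1 5 8)(2 6 7 3)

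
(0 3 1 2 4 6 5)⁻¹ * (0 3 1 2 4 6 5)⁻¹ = (0 6 2 3 5 4 1)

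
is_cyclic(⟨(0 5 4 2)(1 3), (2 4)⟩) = no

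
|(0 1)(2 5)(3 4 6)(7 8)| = 6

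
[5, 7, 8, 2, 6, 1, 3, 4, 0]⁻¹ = [8, 5, 3, 6, 7, 0, 4, 1, 2]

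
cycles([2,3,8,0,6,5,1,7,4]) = (0 2 8 4 6 1 3)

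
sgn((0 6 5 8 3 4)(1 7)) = 1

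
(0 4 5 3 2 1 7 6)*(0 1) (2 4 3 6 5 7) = (0 3 4 7 5 6 1 2) 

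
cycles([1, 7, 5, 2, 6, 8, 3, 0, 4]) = (0 1 7)(2 5 8 4 6 3)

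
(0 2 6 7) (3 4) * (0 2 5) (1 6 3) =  (0 5) (1 6 7 2 3 4) 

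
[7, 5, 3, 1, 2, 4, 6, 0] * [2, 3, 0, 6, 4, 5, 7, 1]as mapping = [0→1, 1→5, 2→6, 3→3, 4→0, 5→4, 6→7, 7→2]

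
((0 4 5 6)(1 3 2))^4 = (1 3 2)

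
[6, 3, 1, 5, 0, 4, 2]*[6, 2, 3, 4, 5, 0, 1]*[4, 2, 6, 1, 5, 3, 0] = [2, 5, 6, 4, 0, 3, 1]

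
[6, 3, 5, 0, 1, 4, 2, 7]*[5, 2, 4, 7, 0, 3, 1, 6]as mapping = [0→1, 1→7, 2→3, 3→5, 4→2, 5→0, 6→4, 7→6]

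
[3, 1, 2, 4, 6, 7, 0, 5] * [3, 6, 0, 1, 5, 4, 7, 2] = [1, 6, 0, 5, 7, 2, 3, 4]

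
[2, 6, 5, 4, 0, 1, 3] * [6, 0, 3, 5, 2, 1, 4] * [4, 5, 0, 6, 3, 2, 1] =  [6, 3, 5, 0, 1, 4, 2]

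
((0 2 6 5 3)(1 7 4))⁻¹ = (0 3 5 6 2)(1 4 7)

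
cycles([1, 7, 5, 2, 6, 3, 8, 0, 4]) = (0 1 7)(2 5 3)(4 6 8)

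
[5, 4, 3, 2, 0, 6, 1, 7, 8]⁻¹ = [4, 6, 3, 2, 1, 0, 5, 7, 8]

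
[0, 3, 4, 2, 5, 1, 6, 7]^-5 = [0, 1, 2, 3, 4, 5, 6, 7]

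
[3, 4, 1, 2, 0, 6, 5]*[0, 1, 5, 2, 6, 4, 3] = [2, 6, 1, 5, 0, 3, 4]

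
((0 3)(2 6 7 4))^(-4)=()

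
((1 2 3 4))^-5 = (1 4 3 2)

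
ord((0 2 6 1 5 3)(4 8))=6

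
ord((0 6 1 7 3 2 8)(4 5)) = 14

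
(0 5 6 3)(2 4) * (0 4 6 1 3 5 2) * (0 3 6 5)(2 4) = (0 4 3 2 5 1 6)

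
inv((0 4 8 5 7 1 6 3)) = (0 3 6 1 7 5 8 4)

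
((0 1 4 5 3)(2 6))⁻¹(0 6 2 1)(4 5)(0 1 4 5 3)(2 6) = (1 2 6 4)(3 5)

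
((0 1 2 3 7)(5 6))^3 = (0 3 1 7 2)(5 6)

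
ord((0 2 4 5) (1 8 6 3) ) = 4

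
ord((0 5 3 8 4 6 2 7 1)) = 9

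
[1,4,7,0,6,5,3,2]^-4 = [1,4,2,0,6,5,3,7]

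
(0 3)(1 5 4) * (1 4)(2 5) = (0 3)(1 2 5)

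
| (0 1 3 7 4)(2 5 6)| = 15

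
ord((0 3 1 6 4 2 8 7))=8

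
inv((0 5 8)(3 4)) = (0 8 5)(3 4)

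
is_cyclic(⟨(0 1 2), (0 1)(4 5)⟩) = no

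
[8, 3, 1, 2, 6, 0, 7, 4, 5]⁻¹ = [5, 2, 3, 1, 7, 8, 4, 6, 0]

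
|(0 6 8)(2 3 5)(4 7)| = 6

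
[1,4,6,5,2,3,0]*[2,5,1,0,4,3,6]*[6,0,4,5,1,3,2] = [3,1,2,5,0,6,4]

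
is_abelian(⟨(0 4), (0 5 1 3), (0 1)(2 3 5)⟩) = no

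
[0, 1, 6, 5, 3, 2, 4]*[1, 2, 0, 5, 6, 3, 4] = [1, 2, 4, 3, 5, 0, 6]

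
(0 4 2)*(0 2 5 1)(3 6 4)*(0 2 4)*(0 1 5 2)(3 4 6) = (0 4 2 6 1)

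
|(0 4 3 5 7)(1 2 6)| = 15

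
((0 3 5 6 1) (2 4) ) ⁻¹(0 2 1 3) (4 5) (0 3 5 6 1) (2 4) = (0 5 3 4) (2 6) 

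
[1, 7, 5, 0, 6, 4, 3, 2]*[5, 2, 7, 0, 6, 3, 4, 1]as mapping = [0→2, 1→1, 2→3, 3→5, 4→4, 5→6, 6→0, 7→7]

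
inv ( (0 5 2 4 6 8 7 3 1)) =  (0 1 3 7 8 6 4 2 5)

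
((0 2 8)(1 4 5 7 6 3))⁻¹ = (0 8 2)(1 3 6 7 5 4)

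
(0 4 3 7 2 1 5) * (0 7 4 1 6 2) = (0 1 5 7)(2 6)(3 4)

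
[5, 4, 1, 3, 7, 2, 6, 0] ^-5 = [5, 4, 1, 3, 7, 2, 6, 0] 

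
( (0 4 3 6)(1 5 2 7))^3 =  (0 6 3 4)(1 7 2 5)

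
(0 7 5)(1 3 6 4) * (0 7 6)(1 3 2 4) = (0 6 1 2 4 3)(5 7)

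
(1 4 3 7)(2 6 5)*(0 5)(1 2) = (0 5 1 4 3 7 2 6)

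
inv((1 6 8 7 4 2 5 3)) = (1 3 5 2 4 7 8 6)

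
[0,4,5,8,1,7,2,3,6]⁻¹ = [0,4,6,7,1,2,8,5,3]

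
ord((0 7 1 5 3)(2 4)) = 10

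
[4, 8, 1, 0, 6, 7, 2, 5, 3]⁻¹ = [3, 2, 6, 8, 0, 7, 4, 5, 1]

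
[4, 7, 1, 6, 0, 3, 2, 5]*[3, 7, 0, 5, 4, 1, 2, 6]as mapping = [0→4, 1→6, 2→7, 3→2, 4→3, 5→5, 6→0, 7→1]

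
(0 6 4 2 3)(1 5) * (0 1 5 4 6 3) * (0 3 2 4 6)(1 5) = (0 2 3 5 1 6)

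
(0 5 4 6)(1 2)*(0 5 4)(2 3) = (0 4 6 5)(1 3 2)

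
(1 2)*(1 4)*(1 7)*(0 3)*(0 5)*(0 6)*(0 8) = (0 3 5 6 8)(1 2 4 7)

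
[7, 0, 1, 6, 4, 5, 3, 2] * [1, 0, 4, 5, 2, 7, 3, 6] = [6, 1, 0, 3, 2, 7, 5, 4]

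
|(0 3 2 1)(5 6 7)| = 12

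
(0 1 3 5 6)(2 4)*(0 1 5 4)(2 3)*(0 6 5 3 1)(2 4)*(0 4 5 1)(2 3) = (0 2 6 4)(1 5)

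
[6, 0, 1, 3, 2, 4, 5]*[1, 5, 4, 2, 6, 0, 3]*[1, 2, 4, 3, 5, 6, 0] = [3, 2, 6, 4, 5, 0, 1]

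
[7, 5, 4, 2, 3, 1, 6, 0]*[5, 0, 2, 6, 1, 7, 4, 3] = [3, 7, 1, 2, 6, 0, 4, 5]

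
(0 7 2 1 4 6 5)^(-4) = (0 1 5 2 6 7 4)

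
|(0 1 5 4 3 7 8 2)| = 8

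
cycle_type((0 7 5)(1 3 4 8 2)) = 3.5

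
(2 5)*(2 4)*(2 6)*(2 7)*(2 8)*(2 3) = (2 5 4 6 7 8 3)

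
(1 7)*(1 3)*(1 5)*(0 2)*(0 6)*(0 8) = (0 2 6 8)(1 7 3 5)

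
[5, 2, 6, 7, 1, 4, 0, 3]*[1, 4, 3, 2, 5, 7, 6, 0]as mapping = [0→7, 1→3, 2→6, 3→0, 4→4, 5→5, 6→1, 7→2]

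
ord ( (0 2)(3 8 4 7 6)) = 10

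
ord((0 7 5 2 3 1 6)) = 7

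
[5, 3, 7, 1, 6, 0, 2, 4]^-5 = [5, 3, 6, 1, 7, 0, 4, 2]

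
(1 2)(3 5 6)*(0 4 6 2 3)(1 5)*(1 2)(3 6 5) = (0 4 5 1 6)(2 3)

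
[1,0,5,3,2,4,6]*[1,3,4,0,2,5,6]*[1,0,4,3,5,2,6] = [3,0,2,1,5,4,6]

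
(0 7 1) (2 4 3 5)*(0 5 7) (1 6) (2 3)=(1 5 3 7 6) (2 4) 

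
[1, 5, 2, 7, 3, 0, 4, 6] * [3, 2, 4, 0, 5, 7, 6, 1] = [2, 7, 4, 1, 0, 3, 5, 6]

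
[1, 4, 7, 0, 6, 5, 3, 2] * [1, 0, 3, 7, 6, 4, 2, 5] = [0, 6, 5, 1, 2, 4, 7, 3]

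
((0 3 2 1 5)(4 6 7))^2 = (0 2 5 3 1)(4 7 6)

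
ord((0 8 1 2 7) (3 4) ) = 10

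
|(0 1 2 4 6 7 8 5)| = 8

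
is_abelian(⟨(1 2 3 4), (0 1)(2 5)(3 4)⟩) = no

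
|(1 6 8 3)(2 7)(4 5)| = 4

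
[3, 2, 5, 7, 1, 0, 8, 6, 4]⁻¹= [5, 4, 1, 0, 8, 2, 7, 3, 6]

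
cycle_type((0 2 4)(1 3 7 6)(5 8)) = 2.3.4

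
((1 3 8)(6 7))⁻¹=(1 8 3)(6 7)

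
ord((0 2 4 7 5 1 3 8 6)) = 9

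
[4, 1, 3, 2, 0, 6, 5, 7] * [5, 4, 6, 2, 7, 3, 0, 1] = [7, 4, 2, 6, 5, 0, 3, 1]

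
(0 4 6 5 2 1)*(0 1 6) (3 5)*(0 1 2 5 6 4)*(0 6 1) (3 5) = (0 6 5 3 1 2 4) 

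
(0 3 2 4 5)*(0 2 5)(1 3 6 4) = (0 6 4)(1 3 5 2)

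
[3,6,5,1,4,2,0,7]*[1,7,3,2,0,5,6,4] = [2,6,5,7,0,3,1,4] 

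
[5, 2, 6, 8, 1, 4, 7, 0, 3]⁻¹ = [7, 4, 1, 8, 5, 0, 2, 6, 3]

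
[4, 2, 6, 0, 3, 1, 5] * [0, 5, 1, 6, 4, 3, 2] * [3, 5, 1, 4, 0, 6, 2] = [0, 5, 1, 3, 2, 6, 4]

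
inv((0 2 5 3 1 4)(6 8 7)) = (0 4 1 3 5 2)(6 7 8)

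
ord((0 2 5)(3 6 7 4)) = 12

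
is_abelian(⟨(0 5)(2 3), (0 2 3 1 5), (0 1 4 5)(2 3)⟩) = no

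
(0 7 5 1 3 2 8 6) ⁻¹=(0 6 8 2 3 1 5 7) 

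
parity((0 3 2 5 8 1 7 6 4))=even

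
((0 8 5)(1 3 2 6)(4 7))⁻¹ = (0 5 8)(1 6 2 3)(4 7)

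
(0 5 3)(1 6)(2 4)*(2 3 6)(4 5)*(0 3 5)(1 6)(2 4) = (0 2)(1 4 5)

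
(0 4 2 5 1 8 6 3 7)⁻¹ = (0 7 3 6 8 1 5 2 4)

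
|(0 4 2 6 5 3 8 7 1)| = 9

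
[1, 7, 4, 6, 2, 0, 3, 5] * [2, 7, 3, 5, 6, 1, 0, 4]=[7, 4, 6, 0, 3, 2, 5, 1]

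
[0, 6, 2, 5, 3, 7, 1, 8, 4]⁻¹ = [0, 6, 2, 4, 8, 3, 1, 5, 7]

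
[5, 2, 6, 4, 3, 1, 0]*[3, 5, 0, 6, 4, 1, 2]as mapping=[0→1, 1→0, 2→2, 3→4, 4→6, 5→5, 6→3]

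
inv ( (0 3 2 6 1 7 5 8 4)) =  (0 4 8 5 7 1 6 2 3)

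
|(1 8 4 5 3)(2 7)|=10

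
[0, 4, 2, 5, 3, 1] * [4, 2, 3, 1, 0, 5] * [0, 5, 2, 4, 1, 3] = [1, 0, 4, 3, 5, 2]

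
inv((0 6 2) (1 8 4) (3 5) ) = (0 2 6) (1 4 8) (3 5) 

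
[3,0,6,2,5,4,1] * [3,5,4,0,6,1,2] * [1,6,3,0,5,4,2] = [1,0,3,5,6,2,4]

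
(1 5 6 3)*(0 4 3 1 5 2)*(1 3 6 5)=(0 4 6 3 1 2)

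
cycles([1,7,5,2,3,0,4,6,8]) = (0 1 7 6 4 3 2 5)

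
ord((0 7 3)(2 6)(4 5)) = 6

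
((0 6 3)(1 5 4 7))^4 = (0 6 3)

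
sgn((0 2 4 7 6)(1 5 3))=1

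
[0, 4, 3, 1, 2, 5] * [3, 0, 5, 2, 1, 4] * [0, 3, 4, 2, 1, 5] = [2, 3, 4, 0, 5, 1] 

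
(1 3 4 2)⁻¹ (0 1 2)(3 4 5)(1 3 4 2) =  (0 3 1)(2 5 4)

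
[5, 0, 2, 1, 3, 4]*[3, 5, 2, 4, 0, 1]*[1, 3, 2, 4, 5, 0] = [3, 4, 2, 0, 5, 1] 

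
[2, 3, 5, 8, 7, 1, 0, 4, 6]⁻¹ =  [6, 5, 0, 1, 7, 2, 8, 4, 3]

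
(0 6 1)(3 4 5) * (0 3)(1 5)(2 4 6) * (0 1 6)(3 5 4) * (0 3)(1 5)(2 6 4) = (0 6 2)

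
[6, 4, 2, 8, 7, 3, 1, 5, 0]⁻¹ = [8, 6, 2, 5, 1, 7, 0, 4, 3]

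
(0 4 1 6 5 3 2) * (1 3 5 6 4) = (0 1 4 3 2)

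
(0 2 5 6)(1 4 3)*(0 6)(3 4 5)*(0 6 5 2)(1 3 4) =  (1 2 4)(5 6)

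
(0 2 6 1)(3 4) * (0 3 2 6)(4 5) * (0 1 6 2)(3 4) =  (0 2 1 4)(3 5)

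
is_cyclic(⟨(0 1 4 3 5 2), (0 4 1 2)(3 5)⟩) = no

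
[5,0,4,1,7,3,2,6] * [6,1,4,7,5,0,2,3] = [0,6,5,1,3,7,4,2]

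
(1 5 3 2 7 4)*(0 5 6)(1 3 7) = (0 5 7 4 3 2 1 6)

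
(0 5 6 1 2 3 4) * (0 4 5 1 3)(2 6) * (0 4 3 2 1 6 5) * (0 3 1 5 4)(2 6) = (0 2)(1 4)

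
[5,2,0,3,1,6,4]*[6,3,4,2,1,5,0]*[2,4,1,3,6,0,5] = [0,6,5,1,3,2,4]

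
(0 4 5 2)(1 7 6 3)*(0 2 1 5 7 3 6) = (0 4 7)(1 3 5)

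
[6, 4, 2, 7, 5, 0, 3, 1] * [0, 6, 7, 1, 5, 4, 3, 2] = [3, 5, 7, 2, 4, 0, 1, 6]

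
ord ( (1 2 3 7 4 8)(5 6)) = 6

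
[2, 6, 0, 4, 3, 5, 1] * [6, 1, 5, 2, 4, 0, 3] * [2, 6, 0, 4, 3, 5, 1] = [5, 4, 1, 3, 0, 2, 6]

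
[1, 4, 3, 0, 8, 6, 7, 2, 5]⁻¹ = [3, 0, 7, 2, 1, 8, 5, 6, 4]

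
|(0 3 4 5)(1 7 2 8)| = 4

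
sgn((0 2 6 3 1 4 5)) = 1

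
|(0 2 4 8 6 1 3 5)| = 8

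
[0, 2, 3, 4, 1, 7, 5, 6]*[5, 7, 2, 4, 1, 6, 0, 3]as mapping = [0→5, 1→2, 2→4, 3→1, 4→7, 5→3, 6→6, 7→0]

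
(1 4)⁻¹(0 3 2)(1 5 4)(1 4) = (0 3 2)(1 4 5)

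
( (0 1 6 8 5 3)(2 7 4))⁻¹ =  (0 3 5 8 6 1)(2 4 7)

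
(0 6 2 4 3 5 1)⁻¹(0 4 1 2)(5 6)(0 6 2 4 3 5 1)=(0 4 6 3)(1 2)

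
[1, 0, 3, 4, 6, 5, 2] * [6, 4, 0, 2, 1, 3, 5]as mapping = [0→4, 1→6, 2→2, 3→1, 4→5, 5→3, 6→0]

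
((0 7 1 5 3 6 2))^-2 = (0 6 5 7 2 3 1)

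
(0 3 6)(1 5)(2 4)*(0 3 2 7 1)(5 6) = (0 2 4 7 1 6 3 5)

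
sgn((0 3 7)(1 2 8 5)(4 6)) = 1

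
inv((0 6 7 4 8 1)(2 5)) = (0 1 8 4 7 6)(2 5)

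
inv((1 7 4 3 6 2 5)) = (1 5 2 6 3 4 7)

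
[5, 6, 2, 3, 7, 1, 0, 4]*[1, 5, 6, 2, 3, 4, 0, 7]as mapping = [0→4, 1→0, 2→6, 3→2, 4→7, 5→5, 6→1, 7→3]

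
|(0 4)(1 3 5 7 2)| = 10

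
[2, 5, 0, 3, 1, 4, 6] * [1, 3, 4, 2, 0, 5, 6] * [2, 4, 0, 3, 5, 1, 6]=[5, 1, 4, 0, 3, 2, 6]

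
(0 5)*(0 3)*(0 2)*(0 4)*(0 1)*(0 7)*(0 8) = (0 5 3 2 4 1 7 8)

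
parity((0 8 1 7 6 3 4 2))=odd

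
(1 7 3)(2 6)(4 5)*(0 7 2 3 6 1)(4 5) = (0 7 6 3)(1 2)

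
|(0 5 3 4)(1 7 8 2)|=4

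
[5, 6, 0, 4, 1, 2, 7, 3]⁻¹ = [2, 4, 5, 7, 3, 0, 1, 6]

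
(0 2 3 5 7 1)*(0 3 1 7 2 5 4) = (0 5 2 1 3 4)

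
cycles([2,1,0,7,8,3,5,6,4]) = (0 2)(3 7 6 5)(4 8)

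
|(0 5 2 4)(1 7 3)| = 12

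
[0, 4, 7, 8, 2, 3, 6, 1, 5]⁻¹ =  [0, 7, 4, 5, 1, 8, 6, 2, 3]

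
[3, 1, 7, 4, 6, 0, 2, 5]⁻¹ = [5, 1, 6, 0, 3, 7, 4, 2]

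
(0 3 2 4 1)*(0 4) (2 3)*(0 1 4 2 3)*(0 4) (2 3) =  (0 2 1 3 4) 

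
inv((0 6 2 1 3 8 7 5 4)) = (0 4 5 7 8 3 1 2 6)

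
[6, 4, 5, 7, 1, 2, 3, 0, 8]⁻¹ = [7, 4, 5, 6, 1, 2, 0, 3, 8]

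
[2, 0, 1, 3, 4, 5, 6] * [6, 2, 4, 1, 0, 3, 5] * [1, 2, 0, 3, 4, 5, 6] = [4, 6, 0, 2, 1, 3, 5]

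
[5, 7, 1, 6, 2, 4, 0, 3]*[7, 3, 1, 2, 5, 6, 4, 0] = [6, 0, 3, 4, 1, 5, 7, 2]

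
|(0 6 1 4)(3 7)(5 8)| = 4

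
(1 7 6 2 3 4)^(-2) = (1 3 6)(2 7 4)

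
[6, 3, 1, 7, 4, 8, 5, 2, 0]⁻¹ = [8, 2, 7, 1, 4, 6, 0, 3, 5]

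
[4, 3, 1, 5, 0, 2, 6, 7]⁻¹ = [4, 2, 5, 1, 0, 3, 6, 7]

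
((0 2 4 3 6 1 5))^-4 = (0 3 5 4 1 2 6)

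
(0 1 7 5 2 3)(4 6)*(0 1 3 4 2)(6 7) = (0 3 1 6 2 4 7 5)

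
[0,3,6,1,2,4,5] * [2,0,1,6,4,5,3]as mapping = [0→2,1→6,2→3,3→0,4→1,5→4,6→5]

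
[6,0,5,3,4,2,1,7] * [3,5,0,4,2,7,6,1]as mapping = [0→6,1→3,2→7,3→4,4→2,5→0,6→5,7→1]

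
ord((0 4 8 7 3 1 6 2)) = 8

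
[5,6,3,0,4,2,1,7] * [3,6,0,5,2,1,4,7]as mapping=[0→1,1→4,2→5,3→3,4→2,5→0,6→6,7→7]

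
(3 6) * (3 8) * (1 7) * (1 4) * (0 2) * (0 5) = (0 2 5) (1 7 4) (3 6 8) 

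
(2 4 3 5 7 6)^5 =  (2 6 7 5 3 4)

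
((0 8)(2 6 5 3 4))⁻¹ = (0 8)(2 4 3 5 6)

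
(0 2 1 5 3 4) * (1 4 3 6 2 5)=(0 5 6 2 4)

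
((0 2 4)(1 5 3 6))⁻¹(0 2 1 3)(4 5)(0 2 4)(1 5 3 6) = (0 3)(2 4 5 6)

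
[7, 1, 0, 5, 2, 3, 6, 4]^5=[7, 1, 0, 5, 2, 3, 6, 4]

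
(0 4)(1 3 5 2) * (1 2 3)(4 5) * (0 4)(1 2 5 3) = (0 3)(1 2 5)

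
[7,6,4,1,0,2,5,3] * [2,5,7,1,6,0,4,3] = [3,4,6,5,2,7,0,1]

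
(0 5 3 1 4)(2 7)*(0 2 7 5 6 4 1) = (0 6 4 2 5 3)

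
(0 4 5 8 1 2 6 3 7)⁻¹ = (0 7 3 6 2 1 8 5 4)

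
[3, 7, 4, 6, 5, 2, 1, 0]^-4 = [3, 7, 5, 6, 2, 4, 1, 0]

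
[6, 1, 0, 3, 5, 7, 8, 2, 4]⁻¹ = [2, 1, 7, 3, 8, 4, 0, 5, 6]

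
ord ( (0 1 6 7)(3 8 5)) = 12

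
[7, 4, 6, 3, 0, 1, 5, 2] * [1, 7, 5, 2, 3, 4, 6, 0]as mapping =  [0→0, 1→3, 2→6, 3→2, 4→1, 5→7, 6→4, 7→5]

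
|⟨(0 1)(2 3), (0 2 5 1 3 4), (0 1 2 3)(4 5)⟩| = 720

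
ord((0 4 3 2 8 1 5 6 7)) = 9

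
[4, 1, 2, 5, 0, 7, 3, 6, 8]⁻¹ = [4, 1, 2, 6, 0, 3, 7, 5, 8]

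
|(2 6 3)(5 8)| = 6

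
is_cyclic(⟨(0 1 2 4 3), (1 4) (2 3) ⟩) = no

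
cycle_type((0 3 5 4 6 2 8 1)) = 8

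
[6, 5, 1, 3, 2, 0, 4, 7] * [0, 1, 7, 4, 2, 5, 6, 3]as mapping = [0→6, 1→5, 2→1, 3→4, 4→7, 5→0, 6→2, 7→3]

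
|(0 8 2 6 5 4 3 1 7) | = 9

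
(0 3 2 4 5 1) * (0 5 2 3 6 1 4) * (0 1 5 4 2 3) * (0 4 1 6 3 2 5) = (0 3 4 2 6)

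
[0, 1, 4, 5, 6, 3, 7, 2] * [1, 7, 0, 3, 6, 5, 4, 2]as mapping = [0→1, 1→7, 2→6, 3→5, 4→4, 5→3, 6→2, 7→0]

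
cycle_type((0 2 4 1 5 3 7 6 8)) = 9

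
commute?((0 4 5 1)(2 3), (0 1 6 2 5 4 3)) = no:(0 4 5 1)(2 3)*(0 1 6 2 5 4 3) = (0 3 5 6 2), (0 1 6 2 5 4 3)*(0 4 5 1)(2 3) = (1 6 3 4 2)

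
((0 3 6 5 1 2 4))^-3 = (0 1 3 2 6 4 5)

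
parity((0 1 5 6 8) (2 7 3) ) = even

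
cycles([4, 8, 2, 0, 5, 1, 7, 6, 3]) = (0 4 5 1 8 3)(6 7)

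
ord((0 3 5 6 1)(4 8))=10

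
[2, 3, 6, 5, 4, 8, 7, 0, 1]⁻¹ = [7, 8, 0, 1, 4, 3, 2, 6, 5]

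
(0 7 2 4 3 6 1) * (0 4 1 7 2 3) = (0 2 1 4)(3 6 7)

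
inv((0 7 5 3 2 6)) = (0 6 2 3 5 7)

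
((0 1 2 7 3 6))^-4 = (0 2 3)(1 7 6)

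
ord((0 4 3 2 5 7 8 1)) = 8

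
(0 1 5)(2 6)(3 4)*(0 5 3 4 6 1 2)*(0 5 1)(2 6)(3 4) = (0 6 5 1 4 3 2)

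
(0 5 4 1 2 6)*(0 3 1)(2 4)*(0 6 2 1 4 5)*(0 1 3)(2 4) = (0 1 5 3 2 4 6)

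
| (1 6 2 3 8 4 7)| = 7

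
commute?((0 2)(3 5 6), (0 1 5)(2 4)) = no:(0 2)(3 5 6)*(0 1 5)(2 4) = (0 4 2 1 5 6 3), (0 1 5)(2 4)*(0 2)(3 5 6) = (0 1 6 3 5 2 4)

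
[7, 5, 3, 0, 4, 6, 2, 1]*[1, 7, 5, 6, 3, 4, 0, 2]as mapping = [0→2, 1→4, 2→6, 3→1, 4→3, 5→0, 6→5, 7→7]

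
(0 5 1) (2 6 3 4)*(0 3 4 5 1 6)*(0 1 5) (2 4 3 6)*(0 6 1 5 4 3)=(0 4 3 6) (2 5) 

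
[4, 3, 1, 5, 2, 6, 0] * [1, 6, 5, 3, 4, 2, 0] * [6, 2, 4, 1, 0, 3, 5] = [0, 1, 5, 4, 3, 6, 2]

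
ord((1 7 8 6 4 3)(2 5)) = 6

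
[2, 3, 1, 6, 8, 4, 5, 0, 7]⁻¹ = [7, 2, 0, 1, 5, 6, 3, 8, 4]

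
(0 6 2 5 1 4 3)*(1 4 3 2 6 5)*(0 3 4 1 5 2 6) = (0 2 5 1 4 6)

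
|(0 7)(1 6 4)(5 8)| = 6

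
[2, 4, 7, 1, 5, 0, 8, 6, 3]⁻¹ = [5, 3, 0, 8, 1, 4, 7, 2, 6]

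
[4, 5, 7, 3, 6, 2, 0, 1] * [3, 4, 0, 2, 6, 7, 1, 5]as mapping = [0→6, 1→7, 2→5, 3→2, 4→1, 5→0, 6→3, 7→4]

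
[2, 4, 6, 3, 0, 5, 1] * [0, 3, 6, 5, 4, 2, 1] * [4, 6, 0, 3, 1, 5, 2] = [2, 1, 6, 5, 4, 0, 3]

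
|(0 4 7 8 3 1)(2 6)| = 6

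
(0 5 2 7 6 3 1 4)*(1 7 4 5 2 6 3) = (0 2 4)(1 5 6)(3 7)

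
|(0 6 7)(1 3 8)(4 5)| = 6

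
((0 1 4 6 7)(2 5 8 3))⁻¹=(0 7 6 4 1)(2 3 8 5)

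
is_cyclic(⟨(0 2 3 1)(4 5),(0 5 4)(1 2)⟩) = no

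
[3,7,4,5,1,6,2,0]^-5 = [6,3,7,2,0,4,1,5]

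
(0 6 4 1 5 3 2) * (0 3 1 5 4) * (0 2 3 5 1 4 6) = (1 6 2 5 4)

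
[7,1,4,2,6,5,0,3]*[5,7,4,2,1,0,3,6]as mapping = [0→6,1→7,2→1,3→4,4→3,5→0,6→5,7→2]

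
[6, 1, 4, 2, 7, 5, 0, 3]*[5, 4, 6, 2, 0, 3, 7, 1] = [7, 4, 0, 6, 1, 3, 5, 2]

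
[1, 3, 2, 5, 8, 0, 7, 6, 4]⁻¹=[5, 0, 2, 1, 8, 3, 7, 6, 4]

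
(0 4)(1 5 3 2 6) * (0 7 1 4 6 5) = (0 6 4 7 1)(2 5 3)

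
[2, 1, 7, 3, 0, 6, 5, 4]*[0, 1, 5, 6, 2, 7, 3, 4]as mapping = [0→5, 1→1, 2→4, 3→6, 4→0, 5→3, 6→7, 7→2]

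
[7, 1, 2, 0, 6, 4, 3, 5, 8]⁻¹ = [3, 1, 2, 6, 5, 7, 4, 0, 8]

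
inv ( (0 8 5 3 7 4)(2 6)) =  (0 4 7 3 5 8)(2 6)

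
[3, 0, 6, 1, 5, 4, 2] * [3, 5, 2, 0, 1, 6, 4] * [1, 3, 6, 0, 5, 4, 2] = [1, 0, 5, 4, 2, 3, 6]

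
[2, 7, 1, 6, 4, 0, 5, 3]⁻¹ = [5, 2, 0, 7, 4, 6, 3, 1]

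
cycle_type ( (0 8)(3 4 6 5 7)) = 2.5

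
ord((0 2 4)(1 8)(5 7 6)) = 6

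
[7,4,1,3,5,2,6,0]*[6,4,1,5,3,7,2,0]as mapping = [0→0,1→3,2→4,3→5,4→7,5→1,6→2,7→6]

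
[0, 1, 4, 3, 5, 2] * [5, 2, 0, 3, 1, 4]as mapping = [0→5, 1→2, 2→1, 3→3, 4→4, 5→0]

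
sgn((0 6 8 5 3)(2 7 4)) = 1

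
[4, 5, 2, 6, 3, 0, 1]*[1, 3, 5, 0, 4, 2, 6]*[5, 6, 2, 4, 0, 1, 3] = [0, 2, 1, 3, 5, 6, 4]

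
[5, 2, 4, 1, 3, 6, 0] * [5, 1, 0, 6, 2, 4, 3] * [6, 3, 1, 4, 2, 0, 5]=[2, 6, 1, 3, 5, 4, 0]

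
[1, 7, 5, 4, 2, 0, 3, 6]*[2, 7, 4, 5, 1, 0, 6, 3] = [7, 3, 0, 1, 4, 2, 5, 6]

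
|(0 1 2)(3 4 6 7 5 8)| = 6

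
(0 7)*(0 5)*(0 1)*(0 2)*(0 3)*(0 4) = (0 7 5 1 2 3 4)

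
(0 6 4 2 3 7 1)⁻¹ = (0 1 7 3 2 4 6)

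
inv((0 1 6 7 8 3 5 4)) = (0 4 5 3 8 7 6 1)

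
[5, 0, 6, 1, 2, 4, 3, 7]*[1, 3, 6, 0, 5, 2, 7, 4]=[2, 1, 7, 3, 6, 5, 0, 4]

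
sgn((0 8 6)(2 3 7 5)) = -1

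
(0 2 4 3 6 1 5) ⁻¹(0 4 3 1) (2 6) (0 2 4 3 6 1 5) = (1 4) (2 3 6 5) 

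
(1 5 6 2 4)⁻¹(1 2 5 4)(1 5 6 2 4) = (1 5 4 6)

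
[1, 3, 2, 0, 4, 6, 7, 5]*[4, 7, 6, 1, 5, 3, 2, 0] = [7, 1, 6, 4, 5, 2, 0, 3]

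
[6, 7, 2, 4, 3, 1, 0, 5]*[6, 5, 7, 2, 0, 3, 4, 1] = [4, 1, 7, 0, 2, 5, 6, 3]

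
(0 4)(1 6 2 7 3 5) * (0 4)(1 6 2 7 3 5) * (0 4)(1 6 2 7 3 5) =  (0 4)(1 7)(2 5)(3 6)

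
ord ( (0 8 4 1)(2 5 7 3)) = 4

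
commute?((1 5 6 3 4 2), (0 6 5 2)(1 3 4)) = no:(1 5 6 3 4 2)*(0 6 5 2)(1 3 4) = (0 6 4)(1 2 3), (0 6 5 2)(1 3 4)*(1 5 6 3 4 2) = (0 3 2)(1 4 5)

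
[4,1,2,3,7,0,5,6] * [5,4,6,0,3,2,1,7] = [3,4,6,0,7,5,2,1]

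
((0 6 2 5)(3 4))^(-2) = (0 2)(5 6)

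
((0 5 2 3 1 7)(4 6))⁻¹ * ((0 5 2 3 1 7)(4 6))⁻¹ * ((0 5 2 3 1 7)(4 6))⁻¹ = (0 3)(1 5)(2 7)(4 6)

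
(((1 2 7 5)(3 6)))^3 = (1 5 7 2)(3 6)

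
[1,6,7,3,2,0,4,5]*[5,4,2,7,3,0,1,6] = [4,1,6,7,2,5,3,0]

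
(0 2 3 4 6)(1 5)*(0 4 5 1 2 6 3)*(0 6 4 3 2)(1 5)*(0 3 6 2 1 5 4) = (1 4)(3 5)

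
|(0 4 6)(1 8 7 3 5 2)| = 6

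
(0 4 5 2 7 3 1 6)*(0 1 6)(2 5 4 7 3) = (0 7 2 3 6 1)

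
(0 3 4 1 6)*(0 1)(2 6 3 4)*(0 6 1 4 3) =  (0 3 2 1)(4 6)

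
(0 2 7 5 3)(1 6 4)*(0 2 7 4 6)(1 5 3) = (0 7 3 2 4 5 1)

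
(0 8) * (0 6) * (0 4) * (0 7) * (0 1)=(0 8 6 4 7 1)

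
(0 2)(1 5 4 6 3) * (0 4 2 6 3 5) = (0 6 5 2 4 3 1)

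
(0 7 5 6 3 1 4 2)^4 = (0 3)(1 7)(2 6)(4 5)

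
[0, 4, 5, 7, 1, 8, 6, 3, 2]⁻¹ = [0, 4, 8, 7, 1, 2, 6, 3, 5]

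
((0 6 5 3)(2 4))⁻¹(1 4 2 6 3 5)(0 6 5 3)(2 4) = (0 3 1 2 4 5)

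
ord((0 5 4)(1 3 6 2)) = 12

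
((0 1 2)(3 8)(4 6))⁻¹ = (0 2 1)(3 8)(4 6)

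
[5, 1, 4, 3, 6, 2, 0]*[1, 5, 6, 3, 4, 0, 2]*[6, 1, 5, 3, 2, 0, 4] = [6, 0, 2, 3, 5, 4, 1]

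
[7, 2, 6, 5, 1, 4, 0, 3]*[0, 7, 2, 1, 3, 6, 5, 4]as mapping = [0→4, 1→2, 2→5, 3→6, 4→7, 5→3, 6→0, 7→1]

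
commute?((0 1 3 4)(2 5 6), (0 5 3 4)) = no:(0 1 3 4)(2 5 6)*(0 5 3 4) = (0 1 4 5 6 2 3), (0 5 3 4)*(0 1 3 4)(2 5 6) = (0 6 2 5 4 1 3)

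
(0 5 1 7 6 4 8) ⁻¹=(0 8 4 6 7 1 5) 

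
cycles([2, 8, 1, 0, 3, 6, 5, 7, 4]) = (0 2 1 8 4 3)(5 6)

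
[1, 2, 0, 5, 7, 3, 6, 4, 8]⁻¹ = [2, 0, 1, 5, 7, 3, 6, 4, 8]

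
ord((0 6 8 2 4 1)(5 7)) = 6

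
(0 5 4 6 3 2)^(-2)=(0 3 4)(2 6 5)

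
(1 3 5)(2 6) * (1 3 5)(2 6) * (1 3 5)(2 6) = (2 6)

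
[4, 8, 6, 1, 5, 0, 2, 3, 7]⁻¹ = [5, 3, 6, 7, 0, 4, 2, 8, 1]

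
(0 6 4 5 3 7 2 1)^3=(0 5 2 6 3 1 4 7)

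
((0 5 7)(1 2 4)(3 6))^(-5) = (0 5 7)(1 2 4)(3 6)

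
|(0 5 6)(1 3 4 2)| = 12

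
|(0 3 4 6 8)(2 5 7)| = 15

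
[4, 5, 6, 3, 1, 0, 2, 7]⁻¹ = [5, 4, 6, 3, 0, 1, 2, 7]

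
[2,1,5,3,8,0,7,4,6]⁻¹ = [5,1,0,3,7,2,8,6,4]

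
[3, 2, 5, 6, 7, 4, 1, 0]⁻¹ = [7, 6, 1, 0, 5, 2, 3, 4]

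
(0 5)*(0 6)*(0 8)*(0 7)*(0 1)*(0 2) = (0 5 6 8 7 1 2)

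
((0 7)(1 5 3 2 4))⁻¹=(0 7)(1 4 2 3 5)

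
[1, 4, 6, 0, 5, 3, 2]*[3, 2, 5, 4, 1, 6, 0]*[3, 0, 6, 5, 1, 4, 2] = [6, 0, 3, 5, 2, 1, 4]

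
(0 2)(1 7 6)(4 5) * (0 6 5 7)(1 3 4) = (0 2 6 3 4 7 5 1)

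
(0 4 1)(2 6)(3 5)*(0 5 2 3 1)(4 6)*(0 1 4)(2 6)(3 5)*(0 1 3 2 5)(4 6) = (0 5 6)(1 2)(3 4)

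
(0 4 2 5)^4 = ()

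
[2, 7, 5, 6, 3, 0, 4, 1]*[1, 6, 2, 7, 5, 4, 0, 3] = [2, 3, 4, 0, 7, 1, 5, 6] 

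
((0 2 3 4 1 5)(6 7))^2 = (0 3 1)(2 4 5)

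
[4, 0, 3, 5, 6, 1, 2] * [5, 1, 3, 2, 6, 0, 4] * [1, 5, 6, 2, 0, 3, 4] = [4, 3, 6, 1, 0, 5, 2]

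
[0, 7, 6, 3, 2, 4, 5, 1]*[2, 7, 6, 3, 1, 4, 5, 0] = [2, 0, 5, 3, 6, 1, 4, 7]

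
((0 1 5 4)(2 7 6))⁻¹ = (0 4 5 1)(2 6 7)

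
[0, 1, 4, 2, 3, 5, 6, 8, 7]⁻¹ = [0, 1, 3, 4, 2, 5, 6, 8, 7]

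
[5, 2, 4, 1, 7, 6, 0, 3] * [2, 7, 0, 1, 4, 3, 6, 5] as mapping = [0→3, 1→0, 2→4, 3→7, 4→5, 5→6, 6→2, 7→1] 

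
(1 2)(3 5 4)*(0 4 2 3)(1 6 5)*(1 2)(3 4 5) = (0 5 1 4)(2 6 3)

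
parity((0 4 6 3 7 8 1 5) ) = odd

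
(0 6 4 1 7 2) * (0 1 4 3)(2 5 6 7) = (0 7 5 6 3)(1 2)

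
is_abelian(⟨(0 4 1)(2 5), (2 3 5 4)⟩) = no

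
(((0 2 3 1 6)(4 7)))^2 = (0 3 6 2 1)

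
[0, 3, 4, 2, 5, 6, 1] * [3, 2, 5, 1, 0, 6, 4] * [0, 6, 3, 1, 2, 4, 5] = [1, 6, 0, 4, 5, 2, 3]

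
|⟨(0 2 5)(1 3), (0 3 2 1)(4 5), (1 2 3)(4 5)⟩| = 720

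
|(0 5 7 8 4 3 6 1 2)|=9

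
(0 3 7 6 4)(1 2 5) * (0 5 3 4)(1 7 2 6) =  (0 4 5 7 1 6)(2 3)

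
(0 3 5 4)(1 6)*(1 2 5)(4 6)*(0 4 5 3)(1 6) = (1 5)(2 3 6)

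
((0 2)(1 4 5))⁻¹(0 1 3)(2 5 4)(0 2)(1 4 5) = (0 1 5)(2 4 3)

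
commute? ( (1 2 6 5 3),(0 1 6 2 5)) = no: (1 2 6 5 3)*(0 1 6 2 5) = (0 1 5 3 6),(0 1 6 2 5)*(1 2 6 5 3) = (0 2 3 1 5)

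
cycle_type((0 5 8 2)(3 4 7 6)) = 4^2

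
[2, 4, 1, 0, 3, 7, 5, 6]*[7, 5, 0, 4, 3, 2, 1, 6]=[0, 3, 5, 7, 4, 6, 2, 1]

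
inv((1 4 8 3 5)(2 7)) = (1 5 3 8 4)(2 7)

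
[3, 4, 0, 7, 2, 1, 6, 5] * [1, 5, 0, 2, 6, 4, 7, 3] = [2, 6, 1, 3, 0, 5, 7, 4]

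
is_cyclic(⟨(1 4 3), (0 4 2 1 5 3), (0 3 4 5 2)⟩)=no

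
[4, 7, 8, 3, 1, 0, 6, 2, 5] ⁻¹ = [5, 4, 7, 3, 0, 8, 6, 1, 2] 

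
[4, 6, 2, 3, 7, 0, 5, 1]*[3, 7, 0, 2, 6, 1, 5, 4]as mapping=[0→6, 1→5, 2→0, 3→2, 4→4, 5→3, 6→1, 7→7]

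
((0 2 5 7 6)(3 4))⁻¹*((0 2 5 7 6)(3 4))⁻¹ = (0 7 2 6 5)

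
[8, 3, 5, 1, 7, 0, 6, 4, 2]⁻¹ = [5, 3, 8, 1, 7, 2, 6, 4, 0]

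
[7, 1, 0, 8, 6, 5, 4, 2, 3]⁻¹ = [2, 1, 7, 8, 6, 5, 4, 0, 3]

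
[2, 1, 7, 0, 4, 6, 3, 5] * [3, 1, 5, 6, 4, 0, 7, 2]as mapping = [0→5, 1→1, 2→2, 3→3, 4→4, 5→7, 6→6, 7→0]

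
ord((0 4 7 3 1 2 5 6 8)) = 9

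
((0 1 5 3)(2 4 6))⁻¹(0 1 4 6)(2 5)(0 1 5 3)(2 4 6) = (1 5 6 2)(3 4)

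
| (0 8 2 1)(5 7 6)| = 12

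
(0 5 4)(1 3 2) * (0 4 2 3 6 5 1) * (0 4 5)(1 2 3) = (0 2 4 5 3 1 6)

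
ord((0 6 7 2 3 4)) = 6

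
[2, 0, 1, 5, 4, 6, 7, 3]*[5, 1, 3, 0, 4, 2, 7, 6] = [3, 5, 1, 2, 4, 7, 6, 0] 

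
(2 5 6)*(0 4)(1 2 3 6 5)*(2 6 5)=(0 4)(1 6 3 5 2)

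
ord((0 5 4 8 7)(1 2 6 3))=20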